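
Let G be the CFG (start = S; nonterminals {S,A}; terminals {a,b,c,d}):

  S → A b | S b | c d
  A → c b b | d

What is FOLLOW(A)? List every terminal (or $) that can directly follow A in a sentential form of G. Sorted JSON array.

FIRST iteration:
[1]
  A via A→c b b: +{c}
  A via A→d: +{d}
  S via S→A b: +{c,d}
  FIRST(S)={c,d}  FIRST(A)={c,d}
[2] done
  FIRST(S)={c,d}  FIRST(A)={c,d}

Compute FOLLOW by fixpoint:
initialize: $ ∈ FOLLOW(S)
round 1:
  S→A b: FOLLOW(A) ⊇ FIRST(b) = {b}; new: +{b}
  S→S b: FOLLOW(S) ⊇ FIRST(b) = {b}; new: +{b}
  FOLLOW(S)={$,b}  FOLLOW(A)={b}
round 2: (stable)
  FOLLOW(S)={$,b}  FOLLOW(A)={b}

FOLLOW(A) = ["b"]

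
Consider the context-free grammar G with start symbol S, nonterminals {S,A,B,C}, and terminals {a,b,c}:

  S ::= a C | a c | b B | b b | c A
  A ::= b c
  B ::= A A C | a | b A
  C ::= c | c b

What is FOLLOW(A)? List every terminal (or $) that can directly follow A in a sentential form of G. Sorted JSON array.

Compute FIRST by fixpoint:
round 1:
  A via A→b c: +{b}
  B via B→A A C: +{b}
  B via B→a: +{a}
  C via C→c: +{c}
  S via S→a C: +{a}
  S via S→b B: +{b}
  S via S→c A: +{c}
  FIRST[S]={a,b,c}  FIRST[A]={b}  FIRST[B]={a,b}  FIRST[C]={c}
round 2: — fixpoint
  FIRST[S]={a,b,c}  FIRST[A]={b}  FIRST[B]={a,b}  FIRST[C]={c}

FOLLOW sets:
seed FOLLOW(S) with $
pass 1:
  B→A A C: FOLLOW(A) ⊇ FIRST(A) = {b}; new: +{b}
  B→A A C: FOLLOW(A) ⊇ FIRST(C) = {c}; new: +{c}
  S→a C: FOLLOW(C) ⊇ FOLLOW(S) ⊇ {$}; new: +{$}
  S→b B: FOLLOW(B) ⊇ FOLLOW(S) ⊇ {$}; new: +{$}
  S→c A: FOLLOW(A) ⊇ FOLLOW(S) ⊇ {$}; new: +{$}
  S: {$}  A: {$,b,c}  B: {$}  C: {$}
pass 2: — fixpoint
  S: {$}  A: {$,b,c}  B: {$}  C: {$}

FOLLOW(A) = ["$", "b", "c"]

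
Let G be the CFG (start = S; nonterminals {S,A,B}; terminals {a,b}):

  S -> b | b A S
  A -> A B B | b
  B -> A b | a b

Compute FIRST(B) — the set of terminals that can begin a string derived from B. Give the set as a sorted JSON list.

Compute FIRST by fixpoint:
pass 1:
  A via A→b: +{b}
  B via B→A b: +{b}
  B via B→a b: +{a}
  S via S→b: +{b}
  S: {b}  A: {b}  B: {a,b}
pass 2: (no change)
  S: {b}  A: {b}  B: {a,b}

FIRST(B) = ["a", "b"]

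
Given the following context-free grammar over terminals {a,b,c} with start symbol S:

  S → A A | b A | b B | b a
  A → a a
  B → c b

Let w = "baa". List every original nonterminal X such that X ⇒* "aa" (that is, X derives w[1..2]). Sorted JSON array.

CNF form of G:
  S -> A A | T2 A | T2 B | T2 T0
  A -> T0 T0
  B -> T1 T2
  T0 -> a
  T1 -> c
  T2 -> b

CYK table (by increasing span) (cells [i..j] with 1 ≤ i ≤ j ≤ 2 only):
  [1..1]={T0}  "a"  orig:{}
  [2..2]={T0}  "a"  orig:{}
  [1..2]={A}  "aa"

Original NTs in T[1,2] deriving "aa": ["A"]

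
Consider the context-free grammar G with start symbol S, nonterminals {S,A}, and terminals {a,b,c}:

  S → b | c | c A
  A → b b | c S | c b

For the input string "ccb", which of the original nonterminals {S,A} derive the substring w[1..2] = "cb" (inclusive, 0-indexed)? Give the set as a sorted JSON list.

Convert to CNF:
  S -> T1 A | b | c
  A -> T0 T0 | T1 S | T1 T0
  T0 -> b
  T1 -> c

CYK fill, restricted to cells inside w[1..2]:
  T[1,1] 'c' = {S,T1}  orig:{S}
  T[2,2] 'b' = {S,T0}  orig:{S}
  T[1,2] 'cb' = {A}

Original NTs in T[1,2] deriving "cb": ["A"]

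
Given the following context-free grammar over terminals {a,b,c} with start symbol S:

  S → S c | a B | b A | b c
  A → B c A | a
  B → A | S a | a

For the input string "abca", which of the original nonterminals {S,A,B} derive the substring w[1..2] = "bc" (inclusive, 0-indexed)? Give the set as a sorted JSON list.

CNF form of G:
  S -> S T0 | T1 B | T2 A | T2 T0
  A -> B X3 | a
  B -> B X4 | S T1 | a
  T0 -> c
  T1 -> a
  T2 -> b
  X3 -> T0 A
  X4 -> T0 A

Fill CYK table bottom-up, restricted to cells inside w[1..2]:
  cell(1,1) b: {T2}  orig:{}
  cell(2,2) c: {T0}  orig:{}
  cell(1,2) bc: {S}

Original NTs in T[1,2] deriving "bc": ["S"]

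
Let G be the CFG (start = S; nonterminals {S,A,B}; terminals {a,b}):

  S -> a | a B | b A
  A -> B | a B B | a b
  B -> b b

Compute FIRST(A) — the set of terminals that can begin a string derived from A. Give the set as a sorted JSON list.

FIRST iteration:
[1]
  A via A→a B B: +{a}
  B via B→b b: +{b}
  S via S→a: +{a}
  S via S→b A: +{b}
  FIRST(S)={a,b}  FIRST(A)={a}  FIRST(B)={b}
[2]
  A via A→B: +{b}
  FIRST(S)={a,b}  FIRST(A)={a,b}  FIRST(B)={b}
[3] done
  FIRST(S)={a,b}  FIRST(A)={a,b}  FIRST(B)={b}

FIRST(A) = ["a", "b"]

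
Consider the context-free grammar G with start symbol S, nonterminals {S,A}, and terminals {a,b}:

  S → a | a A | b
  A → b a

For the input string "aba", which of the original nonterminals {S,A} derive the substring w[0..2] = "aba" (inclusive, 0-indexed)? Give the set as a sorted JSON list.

Convert to CNF:
  S -> T1 A | a | b
  A -> T0 T1
  T0 -> b
  T1 -> a

Fill CYK table bottom-up (cells [i..j] with 0 ≤ i ≤ j ≤ 2 only):
  T[0,0] 'a' = {S,T1}  orig:{S}
  T[1,1] 'b' = {S,T0}  orig:{S}
  T[2,2] 'a' = {S,T1}  orig:{S}
  T[0,1] 'ab' = ∅
  T[1,2] 'ba' = {A}
  T[0,2] 'aba' = {S}

Original NTs in T[0,2] deriving "aba": ["S"]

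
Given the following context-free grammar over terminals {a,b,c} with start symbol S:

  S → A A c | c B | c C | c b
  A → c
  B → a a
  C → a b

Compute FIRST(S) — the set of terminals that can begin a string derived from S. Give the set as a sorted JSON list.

Compute FIRST by fixpoint:
round 1:
  A via A→c: +{c}
  B via B→a a: +{a}
  C via C→a b: +{a}
  S via S→A A c: +{c}
  FIRST[S]={c}  FIRST[A]={c}  FIRST[B]={a}  FIRST[C]={a}
round 2: (stable)
  FIRST[S]={c}  FIRST[A]={c}  FIRST[B]={a}  FIRST[C]={a}

FIRST(S) = ["c"]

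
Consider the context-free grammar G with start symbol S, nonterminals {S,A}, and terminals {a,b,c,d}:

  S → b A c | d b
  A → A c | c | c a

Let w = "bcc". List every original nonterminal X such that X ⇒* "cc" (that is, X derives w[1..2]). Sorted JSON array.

CNF form of G:
  S -> T2 X4 | T3 T2
  A -> A T0 | T0 T1 | c
  T0 -> c
  T1 -> a
  T2 -> b
  T3 -> d
  X4 -> A T0

Fill CYK table bottom-up (cells [i..j] with 1 ≤ i ≤ j ≤ 2 only):
  [1..1]={A,T0}  "c"  orig:{A}
  [2..2]={A,T0}  "c"  orig:{A}
  [1..2]={A,X4}  "cc"  orig:{A}

Original NTs in T[1,2] deriving "cc": ["A"]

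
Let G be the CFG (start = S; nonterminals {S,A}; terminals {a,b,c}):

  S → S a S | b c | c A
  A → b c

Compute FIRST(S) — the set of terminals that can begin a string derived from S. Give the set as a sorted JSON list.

FIRST iteration:
[1]
  A via A→b c: +{b}
  S via S→b c: +{b}
  S via S→c A: +{c}
  FIRST[S]={b,c}  FIRST[A]={b}
[2] (stable)
  FIRST[S]={b,c}  FIRST[A]={b}

FIRST(S) = ["b", "c"]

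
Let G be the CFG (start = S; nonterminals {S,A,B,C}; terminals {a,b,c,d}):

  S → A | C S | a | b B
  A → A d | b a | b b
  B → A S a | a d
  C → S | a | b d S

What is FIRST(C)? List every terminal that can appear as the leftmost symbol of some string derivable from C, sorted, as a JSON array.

Compute FIRST by fixpoint:
iter 1:
  A via A→b a: +{b}
  B via B→A S a: +{b}
  B via B→a d: +{a}
  C via C→a: +{a}
  C via C→b d S: +{b}
  S via S→A: +{b}
  S via S→C S: +{a}
  S: {a,b}  A: {b}  B: {a,b}  C: {a,b}
iter 2: (stable)
  S: {a,b}  A: {b}  B: {a,b}  C: {a,b}

FIRST(C) = ["a", "b"]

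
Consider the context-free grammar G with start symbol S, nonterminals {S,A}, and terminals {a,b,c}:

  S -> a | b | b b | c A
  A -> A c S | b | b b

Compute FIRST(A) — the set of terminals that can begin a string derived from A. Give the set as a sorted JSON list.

FIRST sets, iterate to fixpoint:
pass 1:
  A via A→b: +{b}
  S via S→a: +{a}
  S via S→b: +{b}
  S via S→c A: +{c}
  S: {a,b,c}  A: {b}
pass 2: done
  S: {a,b,c}  A: {b}

FIRST(A) = ["b"]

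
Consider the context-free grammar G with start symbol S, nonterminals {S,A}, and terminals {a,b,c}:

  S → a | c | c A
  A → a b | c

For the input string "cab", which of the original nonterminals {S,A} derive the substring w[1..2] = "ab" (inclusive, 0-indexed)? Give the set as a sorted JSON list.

CNF form of G:
  S -> T2 A | a | c
  A -> T0 T1 | c
  T0 -> a
  T1 -> b
  T2 -> c

Fill CYK table bottom-up — only the sub-triangle for w[1..2]:
  cell(1,1) a: {S,T0}  orig:{S}
  cell(2,2) b: {T1}  orig:{}
  cell(1,2) ab: {A}

Original NTs in T[1,2] deriving "ab": ["A"]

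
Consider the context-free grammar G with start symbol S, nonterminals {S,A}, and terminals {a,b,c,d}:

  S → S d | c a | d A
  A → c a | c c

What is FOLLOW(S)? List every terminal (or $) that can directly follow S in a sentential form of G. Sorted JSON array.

FIRST sets, iterate to fixpoint:
pass 1:
  A via A→c a: +{c}
  S via S→c a: +{c}
  S via S→d A: +{d}
  FIRST[S]={c,d}  FIRST[A]={c}
pass 2: (stable)
  FIRST[S]={c,d}  FIRST[A]={c}

FOLLOW iteration:
seed FOLLOW(S) with $
pass 1:
  S→S d: FOLLOW(S) ⊇ FIRST(d) = {d}; new: +{d}
  S→d A: FOLLOW(A) ⊇ FOLLOW(S) ⊇ {$,d}; new: +{$,d}
  FOLLOW(S)={$,d}  FOLLOW(A)={$,d}
pass 2: — fixpoint
  FOLLOW(S)={$,d}  FOLLOW(A)={$,d}

FOLLOW(S) = ["$", "d"]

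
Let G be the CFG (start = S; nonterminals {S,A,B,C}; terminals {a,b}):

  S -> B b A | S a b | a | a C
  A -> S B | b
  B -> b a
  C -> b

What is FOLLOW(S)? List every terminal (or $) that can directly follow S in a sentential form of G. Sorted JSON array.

FIRST iteration:
iter 1:
  A via A→b: +{b}
  B via B→b a: +{b}
  C via C→b: +{b}
  S via S→B b A: +{b}
  S via S→a: +{a}
  FIRST[S]={a,b}  FIRST[A]={b}  FIRST[B]={b}  FIRST[C]={b}
iter 2:
  A via A→S B: +{a}
  FIRST[S]={a,b}  FIRST[A]={a,b}  FIRST[B]={b}  FIRST[C]={b}
iter 3: — fixpoint
  FIRST[S]={a,b}  FIRST[A]={a,b}  FIRST[B]={b}  FIRST[C]={b}

FOLLOW sets:
FOLLOW(S) := {$}
pass 1:
  A→S B: FOLLOW(S) ⊇ FIRST(B) = {b}; new: +{b}
  S→B b A: FOLLOW(B) ⊇ FIRST(b) = {b}; new: +{b}
  S→B b A: FOLLOW(A) ⊇ FOLLOW(S) ⊇ {$,b}; new: +{$,b}
  S→S a b: FOLLOW(S) ⊇ FIRST(a) = {a}; new: +{a}
  S→a C: FOLLOW(C) ⊇ FOLLOW(S) ⊇ {$,a,b}; new: +{$,a,b}
  S: {$,a,b}  A: {$,b}  B: {b}  C: {$,a,b}
pass 2:
  A→S B: FOLLOW(B) ⊇ FOLLOW(A) ⊇ {$,b}; new: +{$}
  S→B b A: FOLLOW(A) ⊇ FOLLOW(S) ⊇ {$,a,b}; new: +{a}
  S: {$,a,b}  A: {$,a,b}  B: {$,b}  C: {$,a,b}
pass 3:
  A→S B: FOLLOW(B) ⊇ FOLLOW(A) ⊇ {$,a,b}; new: +{a}
  S: {$,a,b}  A: {$,a,b}  B: {$,a,b}  C: {$,a,b}
pass 4: done
  S: {$,a,b}  A: {$,a,b}  B: {$,a,b}  C: {$,a,b}

FOLLOW(S) = ["$", "a", "b"]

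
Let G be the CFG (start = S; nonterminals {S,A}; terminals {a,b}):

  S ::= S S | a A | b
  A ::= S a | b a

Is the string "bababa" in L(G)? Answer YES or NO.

CNF form of G:
  S -> S S | T0 A | b
  A -> S T0 | T1 T0
  T0 -> a
  T1 -> b

CYK table (by increasing span):
  cell(0,0) b: {S,T1}  orig:{S}
  cell(1,1) a: {T0}  orig:{}
  cell(2,2) b: {S,T1}  orig:{S}
  cell(3,3) a: {T0}  orig:{}
  cell(4,4) b: {S,T1}  orig:{S}
  cell(5,5) a: {T0}  orig:{}
  cell(0,1) ba: {A}
  cell(1,2) ab: ∅
  cell(2,3) ba: {A}
  cell(3,4) ab: ∅
  cell(4,5) ba: {A}
  cell(0,2) bab: ∅
  cell(1,3) aba: {S}
  cell(2,4) bab: ∅
  cell(3,5) aba: {S}
  cell(0,3) baba: {S}
  cell(1,4) abab: {S}
  cell(2,5) baba: {S}
  cell(0,4) babab: {S}
  cell(1,5) ababa: {A}
  cell(0,5) bababa: {A}

S ∉ T[0,5] ⇒ NO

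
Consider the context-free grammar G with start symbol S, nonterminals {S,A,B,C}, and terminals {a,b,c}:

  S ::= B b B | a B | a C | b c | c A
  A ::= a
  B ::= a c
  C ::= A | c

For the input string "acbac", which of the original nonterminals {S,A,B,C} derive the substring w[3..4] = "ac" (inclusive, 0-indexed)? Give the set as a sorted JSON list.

CNF form of G:
  S -> B X3 | T0 B | T0 C | T1 A | T2 T1
  A -> a
  B -> T0 T1
  C -> a | c
  T0 -> a
  T1 -> c
  T2 -> b
  X3 -> T2 B

CYK fill — only the sub-triangle for w[3..4]:
  [3..3]={A,C,T0}  "a"  orig:{A,C}
  [4..4]={C,T1}  "c"  orig:{C}
  [3..4]={B,S}  "ac"

Original NTs in T[3,4] deriving "ac": ["B", "S"]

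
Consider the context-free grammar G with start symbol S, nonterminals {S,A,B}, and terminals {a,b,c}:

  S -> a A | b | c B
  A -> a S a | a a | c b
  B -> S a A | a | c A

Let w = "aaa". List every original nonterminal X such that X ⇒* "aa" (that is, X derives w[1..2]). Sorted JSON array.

Convert to CNF:
  S -> T0 A | T1 B | b
  A -> T0 T0 | T0 X3 | T1 T2
  B -> S X4 | T1 A | a
  T0 -> a
  T1 -> c
  T2 -> b
  X3 -> S T0
  X4 -> T0 A

Fill CYK table bottom-up, restricted to cells inside w[1..2]:
  cell(1,1) a: {B,T0}  orig:{B}
  cell(2,2) a: {B,T0}  orig:{B}
  cell(1,2) aa: {A}

Original NTs in T[1,2] deriving "aa": ["A"]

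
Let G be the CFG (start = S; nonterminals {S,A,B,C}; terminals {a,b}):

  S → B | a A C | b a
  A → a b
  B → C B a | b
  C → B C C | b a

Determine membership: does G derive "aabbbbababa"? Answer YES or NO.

CNF form of G:
  S -> C X4 | T0 X5 | T1 T0 | b
  A -> T0 T1
  B -> C X2 | b
  C -> B X3 | T1 T0
  T0 -> a
  T1 -> b
  X2 -> B T0
  X3 -> C C
  X4 -> B T0
  X5 -> A C

CYK table (by increasing span):
  cell(0,0) a: {T0}  orig:{}
  cell(1,1) a: {T0}  orig:{}
  cell(2,2) b: {B,S,T1}  orig:{B,S}
  cell(3,3) b: {B,S,T1}  orig:{B,S}
  cell(4,4) b: {B,S,T1}  orig:{B,S}
  cell(5,5) b: {B,S,T1}  orig:{B,S}
  cell(6,6) a: {T0}  orig:{}
  cell(7,7) b: {B,S,T1}  orig:{B,S}
  cell(8,8) a: {T0}  orig:{}
  cell(9,9) b: {B,S,T1}  orig:{B,S}
  cell(10,10) a: {T0}  orig:{}
  cell(0,1) aa: ∅
  cell(1,2) ab: {A}
  cell(2,3) bb: ∅
  cell(3,4) bb: ∅
  cell(4,5) bb: ∅
  cell(5,6) ba: {C,S,X2,X4}  orig:{C,S}
  cell(6,7) ab: {A}
  cell(7,8) ba: {C,S,X2,X4}  orig:{C,S}
  cell(8,9) ab: {A}
  cell(9,10) ba: {C,S,X2,X4}  orig:{C,S}
  cell(0,2) aab: ∅
  cell(1,3) abb: ∅
  cell(2,4) bbb: ∅
  cell(3,5) bbb: ∅
  cell(4,6) bba: ∅
  cell(5,7) bab: ∅
  cell(6,8) aba: ∅
  cell(7,9) bab: ∅
  cell(8,10) aba: ∅
  cell(0,3) aabb: ∅
  cell(1,4) abbb: ∅
  cell(2,5) bbbb: ∅
  cell(3,6) bbba: ∅
  cell(4,7) bbab: ∅
  cell(5,8) baba: {B,S,X3}  orig:{B,S}
  cell(6,9) abab: ∅
  cell(7,10) baba: {B,S,X3}  orig:{B,S}
  cell(0,4) aabbb: ∅
  cell(1,5) abbbb: ∅
  cell(2,6) bbbba: ∅
  cell(3,7) bbbab: ∅
  cell(4,8) bbaba: {C}
  cell(5,9) babab: ∅
  cell(6,10) ababa: ∅
  cell(0,5) aabbbb: ∅
  cell(1,6) abbbba: ∅
  cell(2,7) bbbbab: ∅
  cell(3,8) bbbaba: ∅
  cell(4,9) bbabab: ∅
  cell(5,10) bababa: ∅
  cell(0,6) aabbbba: ∅
  cell(1,7) abbbbab: ∅
  cell(2,8) bbbbaba: ∅
  cell(3,9) bbbabab: ∅
  cell(4,10) bbababa: {B,S,X3}  orig:{B,S}
  cell(0,7) aabbbbab: ∅
  cell(1,8) abbbbaba: ∅
  cell(2,9) bbbbabab: ∅
  cell(3,10) bbbababa: {C}
  cell(0,8) aabbbbaba: ∅
  cell(1,9) abbbbabab: ∅
  cell(2,10) bbbbababa: ∅
  cell(0,9) aabbbbabab: ∅
  cell(1,10) abbbbababa: {X5}  orig:{}
  cell(0,10) aabbbbababa: {S}

S ∈ T[0,10] ⇒ YES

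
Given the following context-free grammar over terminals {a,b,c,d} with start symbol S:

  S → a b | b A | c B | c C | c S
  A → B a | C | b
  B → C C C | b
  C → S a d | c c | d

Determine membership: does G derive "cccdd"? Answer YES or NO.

Convert to CNF:
  S -> T0 T3 | T2 B | T2 C | T2 S | T3 A
  A -> B T0 | S X4 | T2 T2 | b | d
  B -> C X5 | b
  C -> S X6 | T2 T2 | d
  T0 -> a
  T1 -> d
  T2 -> c
  T3 -> b
  X4 -> T0 T1
  X5 -> C C
  X6 -> T0 T1

Fill CYK table bottom-up:
  cell(0,0) c: {T2}  orig:{}
  cell(1,1) c: {T2}  orig:{}
  cell(2,2) c: {T2}  orig:{}
  cell(3,3) d: {A,C,T1}  orig:{A,C}
  cell(4,4) d: {A,C,T1}  orig:{A,C}
  cell(0,1) cc: {A,C}
  cell(1,2) cc: {A,C}
  cell(2,3) cd: {S}
  cell(3,4) dd: {X5}  orig:{}
  cell(0,2) ccc: {S}
  cell(1,3) ccd: {S,X5}  orig:{S}
  cell(2,4) cdd: ∅
  cell(0,3) cccd: {S}
  cell(1,4) ccdd: {B}
  cell(0,4) cccdd: {S}

S ∈ T[0,4] ⇒ YES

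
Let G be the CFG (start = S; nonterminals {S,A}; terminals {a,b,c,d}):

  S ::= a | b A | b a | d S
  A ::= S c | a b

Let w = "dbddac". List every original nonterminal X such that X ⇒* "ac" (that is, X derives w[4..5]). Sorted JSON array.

CNF form of G:
  S -> T2 A | T2 T1 | T3 S | a
  A -> S T0 | T1 T2
  T0 -> c
  T1 -> a
  T2 -> b
  T3 -> d

CYK fill (cells [i..j] with 4 ≤ i ≤ j ≤ 5 only):
  T[4,4] 'a' = {S,T1}  orig:{S}
  T[5,5] 'c' = {T0}  orig:{}
  T[4,5] 'ac' = {A}

Original NTs in T[4,5] deriving "ac": ["A"]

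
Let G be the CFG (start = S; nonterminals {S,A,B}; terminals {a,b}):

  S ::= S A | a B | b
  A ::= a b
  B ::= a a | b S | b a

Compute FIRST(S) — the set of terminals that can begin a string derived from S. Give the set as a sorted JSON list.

FIRST sets, iterate to fixpoint:
[1]
  A via A→a b: +{a}
  B via B→a a: +{a}
  B via B→b S: +{b}
  S via S→a B: +{a}
  S via S→b: +{b}
  FIRST(S)={a,b}  FIRST(A)={a}  FIRST(B)={a,b}
[2] done
  FIRST(S)={a,b}  FIRST(A)={a}  FIRST(B)={a,b}

FIRST(S) = ["a", "b"]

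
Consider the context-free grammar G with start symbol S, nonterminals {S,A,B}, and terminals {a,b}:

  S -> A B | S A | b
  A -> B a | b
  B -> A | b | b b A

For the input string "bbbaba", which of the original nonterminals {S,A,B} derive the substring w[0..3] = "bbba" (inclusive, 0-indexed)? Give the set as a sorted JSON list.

CNF form of G:
  S -> A B | S A | b
  A -> B T0 | b
  B -> B T0 | T1 X2 | b
  T0 -> a
  T1 -> b
  X2 -> T1 A

CYK fill (cells [i..j] with 0 ≤ i ≤ j ≤ 3 only):
  [0..0]={A,B,S,T1}  "b"  orig:{A,B,S}
  [1..1]={A,B,S,T1}  "b"  orig:{A,B,S}
  [2..2]={A,B,S,T1}  "b"  orig:{A,B,S}
  [3..3]={T0}  "a"  orig:{}
  [0..1]={S,X2}  "bb"  orig:{S}
  [1..2]={S,X2}  "bb"  orig:{S}
  [2..3]={A,B}  "ba"
  [0..2]={B,S}  "bbb"
  [1..3]={S,X2}  "bba"  orig:{S}
  [0..3]={A,B,S}  "bbba"

Original NTs in T[0,3] deriving "bbba": ["A", "B", "S"]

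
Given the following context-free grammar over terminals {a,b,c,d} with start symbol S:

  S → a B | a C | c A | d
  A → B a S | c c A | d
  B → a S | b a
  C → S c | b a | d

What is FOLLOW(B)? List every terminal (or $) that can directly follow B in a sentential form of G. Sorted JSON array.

Compute FIRST by fixpoint:
[1]
  A via A→c c A: +{c}
  A via A→d: +{d}
  B via B→a S: +{a}
  B via B→b a: +{b}
  C via C→b a: +{b}
  C via C→d: +{d}
  S via S→a B: +{a}
  S via S→c A: +{c}
  S via S→d: +{d}
  FIRST(S)={a,c,d}  FIRST(A)={c,d}  FIRST(B)={a,b}  FIRST(C)={b,d}
[2]
  A via A→B a S: +{a,b}
  C via C→S c: +{a,c}
  FIRST(S)={a,c,d}  FIRST(A)={a,b,c,d}  FIRST(B)={a,b}  FIRST(C)={a,b,c,d}
[3] (stable)
  FIRST(S)={a,c,d}  FIRST(A)={a,b,c,d}  FIRST(B)={a,b}  FIRST(C)={a,b,c,d}

FOLLOW iteration:
seed FOLLOW(S) with $
pass 1:
  A→B a S: FOLLOW(B) ⊇ FIRST(a) = {a}; new: +{a}
  B→a S: FOLLOW(S) ⊇ FOLLOW(B) ⊇ {a}; new: +{a}
  C→S c: FOLLOW(S) ⊇ FIRST(c) = {c}; new: +{c}
  S→a B: FOLLOW(B) ⊇ FOLLOW(S) ⊇ {$,a,c}; new: +{$,c}
  S→a C: FOLLOW(C) ⊇ FOLLOW(S) ⊇ {$,a,c}; new: +{$,a,c}
  S→c A: FOLLOW(A) ⊇ FOLLOW(S) ⊇ {$,a,c}; new: +{$,a,c}
  FOLLOW[S]={$,a,c}  FOLLOW[A]={$,a,c}  FOLLOW[B]={$,a,c}  FOLLOW[C]={$,a,c}
pass 2: (stable)
  FOLLOW[S]={$,a,c}  FOLLOW[A]={$,a,c}  FOLLOW[B]={$,a,c}  FOLLOW[C]={$,a,c}

FOLLOW(B) = ["$", "a", "c"]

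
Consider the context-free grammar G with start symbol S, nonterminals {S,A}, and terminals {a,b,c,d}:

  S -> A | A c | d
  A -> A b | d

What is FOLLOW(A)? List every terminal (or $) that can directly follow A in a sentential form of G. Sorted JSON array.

FIRST iteration:
round 1:
  A via A→d: +{d}
  S via S→A: +{d}
  FIRST(S)={d}  FIRST(A)={d}
round 2: (no change)
  FIRST(S)={d}  FIRST(A)={d}

FOLLOW sets:
FOLLOW(S) := {$}
iter 1:
  A→A b: FOLLOW(A) ⊇ FIRST(b) = {b}; new: +{b}
  S→A: FOLLOW(A) ⊇ FOLLOW(S) ⊇ {$}; new: +{$}
  S→A c: FOLLOW(A) ⊇ FIRST(c) = {c}; new: +{c}
  FOLLOW[S]={$}  FOLLOW[A]={$,b,c}
iter 2: — fixpoint
  FOLLOW[S]={$}  FOLLOW[A]={$,b,c}

FOLLOW(A) = ["$", "b", "c"]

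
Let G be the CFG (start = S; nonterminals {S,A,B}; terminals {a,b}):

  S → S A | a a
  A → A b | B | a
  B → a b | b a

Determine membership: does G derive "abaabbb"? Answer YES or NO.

CNF form of G:
  S -> S A | T1 T1
  A -> A T0 | T0 T1 | T1 T0 | a
  B -> T0 T1 | T1 T0
  T0 -> b
  T1 -> a

CYK fill:
  [0..0]={A,T1}  "a"  orig:{A}
  [1..1]={T0}  "b"  orig:{}
  [2..2]={A,T1}  "a"  orig:{A}
  [3..3]={A,T1}  "a"  orig:{A}
  [4..4]={T0}  "b"  orig:{}
  [5..5]={T0}  "b"  orig:{}
  [6..6]={T0}  "b"  orig:{}
  [0..1]={A,B}  "ab"
  [1..2]={A,B}  "ba"
  [2..3]={S}  "aa"
  [3..4]={A,B}  "ab"
  [4..5]=∅  "bb"
  [5..6]=∅  "bb"
  [0..2]=∅  "aba"
  [1..3]=∅  "baa"
  [2..4]=∅  "aab"
  [3..5]={A}  "abb"
  [4..6]=∅  "bbb"
  [0..3]=∅  "abaa"
  [1..4]=∅  "baab"
  [2..5]=∅  "aabb"
  [3..6]={A}  "abbb"
  [0..4]=∅  "abaab"
  [1..5]=∅  "baabb"
  [2..6]=∅  "aabbb"
  [0..5]=∅  "abaabb"
  [1..6]=∅  "baabbb"
  [0..6]=∅  "abaabbb"

S ∉ T[0,6] ⇒ NO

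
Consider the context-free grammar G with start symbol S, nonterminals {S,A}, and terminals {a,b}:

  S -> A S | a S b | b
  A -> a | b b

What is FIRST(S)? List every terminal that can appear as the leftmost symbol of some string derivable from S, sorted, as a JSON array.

FIRST sets, iterate to fixpoint:
pass 1:
  A via A→a: +{a}
  A via A→b b: +{b}
  S via S→A S: +{a,b}
  S: {a,b}  A: {a,b}
pass 2: (no change)
  S: {a,b}  A: {a,b}

FIRST(S) = ["a", "b"]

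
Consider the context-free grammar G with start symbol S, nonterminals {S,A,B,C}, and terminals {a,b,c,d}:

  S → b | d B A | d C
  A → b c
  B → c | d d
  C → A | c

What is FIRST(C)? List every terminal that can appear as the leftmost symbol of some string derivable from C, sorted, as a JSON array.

Compute FIRST by fixpoint:
[1]
  A via A→b c: +{b}
  B via B→c: +{c}
  B via B→d d: +{d}
  C via C→A: +{b}
  C via C→c: +{c}
  S via S→b: +{b}
  S via S→d B A: +{d}
  S: {b,d}  A: {b}  B: {c,d}  C: {b,c}
[2] done
  S: {b,d}  A: {b}  B: {c,d}  C: {b,c}

FIRST(C) = ["b", "c"]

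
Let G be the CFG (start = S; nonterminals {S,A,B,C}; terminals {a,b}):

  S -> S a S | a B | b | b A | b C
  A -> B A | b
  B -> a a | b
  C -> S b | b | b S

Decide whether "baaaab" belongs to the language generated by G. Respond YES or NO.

CNF form of G:
  S -> S X2 | T0 B | T1 A | T1 C | b
  A -> B A | b
  B -> T0 T0 | b
  C -> S T1 | T1 S | b
  T0 -> a
  T1 -> b
  X2 -> T0 S

CYK table (by increasing span):
  T[0,0] 'b' = {A,B,C,S,T1}  orig:{A,B,C,S}
  T[1,1] 'a' = {T0}  orig:{}
  T[2,2] 'a' = {T0}  orig:{}
  T[3,3] 'a' = {T0}  orig:{}
  T[4,4] 'a' = {T0}  orig:{}
  T[5,5] 'b' = {A,B,C,S,T1}  orig:{A,B,C,S}
  T[0,1] 'ba' = ∅
  T[1,2] 'aa' = {B}
  T[2,3] 'aa' = {B}
  T[3,4] 'aa' = {B}
  T[4,5] 'ab' = {S,X2}  orig:{S}
  T[0,2] 'baa' = ∅
  T[1,3] 'aaa' = {S}
  T[2,4] 'aaa' = {S}
  T[3,5] 'aab' = {A,X2}  orig:{A}
  T[0,3] 'baaa' = {C}
  T[1,4] 'aaaa' = {X2}  orig:{}
  T[2,5] 'aaab' = {C}
  T[0,4] 'baaaa' = {S}
  T[1,5] 'aaaab' = {A,S}
  T[0,5] 'baaaab' = {A,C,S}

S ∈ T[0,5] ⇒ YES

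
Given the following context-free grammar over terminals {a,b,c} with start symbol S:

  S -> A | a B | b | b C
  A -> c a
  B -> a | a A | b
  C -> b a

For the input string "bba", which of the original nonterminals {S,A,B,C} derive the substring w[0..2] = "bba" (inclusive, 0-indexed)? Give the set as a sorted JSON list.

CNF form of G:
  S -> T0 T1 | T1 B | T2 C | b
  A -> T0 T1
  B -> T1 A | a | b
  C -> T2 T1
  T0 -> c
  T1 -> a
  T2 -> b

CYK fill — only the sub-triangle for w[0..2]:
  cell(0,0) b: {B,S,T2}  orig:{B,S}
  cell(1,1) b: {B,S,T2}  orig:{B,S}
  cell(2,2) a: {B,T1}  orig:{B}
  cell(0,1) bb: ∅
  cell(1,2) ba: {C}
  cell(0,2) bba: {S}

Original NTs in T[0,2] deriving "bba": ["S"]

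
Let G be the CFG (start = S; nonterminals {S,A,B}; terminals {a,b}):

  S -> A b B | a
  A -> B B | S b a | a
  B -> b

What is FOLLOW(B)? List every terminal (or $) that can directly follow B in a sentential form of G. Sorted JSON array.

FIRST sets, iterate to fixpoint:
round 1:
  A via A→a: +{a}
  B via B→b: +{b}
  S via S→A b B: +{a}
  FIRST(S)={a}  FIRST(A)={a}  FIRST(B)={b}
round 2:
  A via A→B B: +{b}
  S via S→A b B: +{b}
  FIRST(S)={a,b}  FIRST(A)={a,b}  FIRST(B)={b}
round 3: (no change)
  FIRST(S)={a,b}  FIRST(A)={a,b}  FIRST(B)={b}

FOLLOW sets:
seed FOLLOW(S) with $
round 1:
  A→B B: FOLLOW(B) ⊇ FIRST(B) = {b}; new: +{b}
  A→S b a: FOLLOW(S) ⊇ FIRST(b) = {b}; new: +{b}
  S→A b B: FOLLOW(A) ⊇ FIRST(b) = {b}; new: +{b}
  S→A b B: FOLLOW(B) ⊇ FOLLOW(S) ⊇ {$,b}; new: +{$}
  FOLLOW[S]={$,b}  FOLLOW[A]={b}  FOLLOW[B]={$,b}
round 2: — fixpoint
  FOLLOW[S]={$,b}  FOLLOW[A]={b}  FOLLOW[B]={$,b}

FOLLOW(B) = ["$", "b"]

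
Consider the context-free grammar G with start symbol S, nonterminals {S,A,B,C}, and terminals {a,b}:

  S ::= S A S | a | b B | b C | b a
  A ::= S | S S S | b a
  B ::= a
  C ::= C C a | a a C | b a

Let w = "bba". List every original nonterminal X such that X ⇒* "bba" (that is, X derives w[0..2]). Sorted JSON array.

CNF form of G:
  S -> S X6 | T0 B | T0 C | T0 T1 | a
  A -> S X2 | S X3 | T0 B | T0 C | T0 T1 | a
  B -> a
  C -> C X4 | T0 T1 | T1 X5
  T0 -> b
  T1 -> a
  X2 -> A S
  X3 -> S S
  X4 -> C T1
  X5 -> T1 C
  X6 -> A S

CYK table (by increasing span), restricted to cells inside w[0..2]:
  [0..0]={T0}  "b"  orig:{}
  [1..1]={T0}  "b"  orig:{}
  [2..2]={A,B,S,T1}  "a"  orig:{A,B,S}
  [0..1]=∅  "bb"
  [1..2]={A,C,S}  "ba"
  [0..2]={A,S}  "bba"

Original NTs in T[0,2] deriving "bba": ["A", "S"]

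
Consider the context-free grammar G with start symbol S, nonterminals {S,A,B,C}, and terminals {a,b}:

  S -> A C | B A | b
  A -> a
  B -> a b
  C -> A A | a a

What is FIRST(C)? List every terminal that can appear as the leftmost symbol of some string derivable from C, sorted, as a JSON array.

Compute FIRST by fixpoint:
[1]
  A via A→a: +{a}
  B via B→a b: +{a}
  C via C→A A: +{a}
  S via S→A C: +{a}
  S via S→b: +{b}
  FIRST(S)={a,b}  FIRST(A)={a}  FIRST(B)={a}  FIRST(C)={a}
[2] (stable)
  FIRST(S)={a,b}  FIRST(A)={a}  FIRST(B)={a}  FIRST(C)={a}

FIRST(C) = ["a"]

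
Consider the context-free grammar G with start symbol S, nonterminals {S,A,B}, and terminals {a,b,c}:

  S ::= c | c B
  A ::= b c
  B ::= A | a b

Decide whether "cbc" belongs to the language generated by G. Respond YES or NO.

Convert to CNF:
  S -> T1 B | c
  A -> T0 T1
  B -> T0 T1 | T2 T0
  T0 -> b
  T1 -> c
  T2 -> a

CYK table (by increasing span):
  cell(0,0) c: {S,T1}  orig:{S}
  cell(1,1) b: {T0}  orig:{}
  cell(2,2) c: {S,T1}  orig:{S}
  cell(0,1) cb: ∅
  cell(1,2) bc: {A,B}
  cell(0,2) cbc: {S}

S ∈ T[0,2] ⇒ YES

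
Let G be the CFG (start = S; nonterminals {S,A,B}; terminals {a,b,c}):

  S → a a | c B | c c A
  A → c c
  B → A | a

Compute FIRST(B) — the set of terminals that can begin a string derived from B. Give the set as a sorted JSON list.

FIRST iteration:
round 1:
  A via A→c c: +{c}
  B via B→A: +{c}
  B via B→a: +{a}
  S via S→a a: +{a}
  S via S→c B: +{c}
  S: {a,c}  A: {c}  B: {a,c}
round 2: (no change)
  S: {a,c}  A: {c}  B: {a,c}

FIRST(B) = ["a", "c"]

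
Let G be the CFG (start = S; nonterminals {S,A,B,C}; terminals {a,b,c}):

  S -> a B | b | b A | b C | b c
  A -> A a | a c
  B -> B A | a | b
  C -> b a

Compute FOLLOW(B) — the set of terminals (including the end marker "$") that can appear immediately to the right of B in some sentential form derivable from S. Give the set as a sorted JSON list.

FIRST iteration:
[1]
  A via A→a c: +{a}
  B via B→a: +{a}
  B via B→b: +{b}
  C via C→b a: +{b}
  S via S→a B: +{a}
  S via S→b: +{b}
  FIRST[S]={a,b}  FIRST[A]={a}  FIRST[B]={a,b}  FIRST[C]={b}
[2] (stable)
  FIRST[S]={a,b}  FIRST[A]={a}  FIRST[B]={a,b}  FIRST[C]={b}

Compute FOLLOW by fixpoint:
seed FOLLOW(S) with $
[1]
  A→A a: FOLLOW(A) ⊇ FIRST(a) = {a}; new: +{a}
  B→B A: FOLLOW(B) ⊇ FIRST(A) = {a}; new: +{a}
  S→a B: FOLLOW(B) ⊇ FOLLOW(S) ⊇ {$}; new: +{$}
  S→b A: FOLLOW(A) ⊇ FOLLOW(S) ⊇ {$}; new: +{$}
  S→b C: FOLLOW(C) ⊇ FOLLOW(S) ⊇ {$}; new: +{$}
  FOLLOW[S]={$}  FOLLOW[A]={$,a}  FOLLOW[B]={$,a}  FOLLOW[C]={$}
[2] (no change)
  FOLLOW[S]={$}  FOLLOW[A]={$,a}  FOLLOW[B]={$,a}  FOLLOW[C]={$}

FOLLOW(B) = ["$", "a"]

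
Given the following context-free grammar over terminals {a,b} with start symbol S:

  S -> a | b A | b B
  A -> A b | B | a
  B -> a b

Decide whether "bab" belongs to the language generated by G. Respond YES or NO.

Convert to CNF:
  S -> T0 A | T0 B | a
  A -> A T0 | T1 T0 | a
  B -> T1 T0
  T0 -> b
  T1 -> a

CYK table (by increasing span):
  [0..0]={T0}  "b"  orig:{}
  [1..1]={A,S,T1}  "a"  orig:{A,S}
  [2..2]={T0}  "b"  orig:{}
  [0..1]={S}  "ba"
  [1..2]={A,B}  "ab"
  [0..2]={S}  "bab"

S ∈ T[0,2] ⇒ YES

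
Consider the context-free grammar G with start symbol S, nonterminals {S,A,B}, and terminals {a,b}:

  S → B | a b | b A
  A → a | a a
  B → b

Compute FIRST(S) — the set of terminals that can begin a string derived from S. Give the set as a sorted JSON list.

FIRST sets, iterate to fixpoint:
pass 1:
  A via A→a: +{a}
  B via B→b: +{b}
  S via S→B: +{b}
  S via S→a b: +{a}
  S: {a,b}  A: {a}  B: {b}
pass 2: (no change)
  S: {a,b}  A: {a}  B: {b}

FIRST(S) = ["a", "b"]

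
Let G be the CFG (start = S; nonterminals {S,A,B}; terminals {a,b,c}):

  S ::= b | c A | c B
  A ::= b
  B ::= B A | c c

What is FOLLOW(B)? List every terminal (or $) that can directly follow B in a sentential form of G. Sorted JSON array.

FIRST iteration:
[1]
  A via A→b: +{b}
  B via B→c c: +{c}
  S via S→b: +{b}
  S via S→c A: +{c}
  FIRST(S)={b,c}  FIRST(A)={b}  FIRST(B)={c}
[2] (no change)
  FIRST(S)={b,c}  FIRST(A)={b}  FIRST(B)={c}

Compute FOLLOW by fixpoint:
FOLLOW(S) := {$}
iter 1:
  B→B A: FOLLOW(B) ⊇ FIRST(A) = {b}; new: +{b}
  B→B A: FOLLOW(A) ⊇ FOLLOW(B) ⊇ {b}; new: +{b}
  S→c A: FOLLOW(A) ⊇ FOLLOW(S) ⊇ {$}; new: +{$}
  S→c B: FOLLOW(B) ⊇ FOLLOW(S) ⊇ {$}; new: +{$}
  S: {$}  A: {$,b}  B: {$,b}
iter 2: (stable)
  S: {$}  A: {$,b}  B: {$,b}

FOLLOW(B) = ["$", "b"]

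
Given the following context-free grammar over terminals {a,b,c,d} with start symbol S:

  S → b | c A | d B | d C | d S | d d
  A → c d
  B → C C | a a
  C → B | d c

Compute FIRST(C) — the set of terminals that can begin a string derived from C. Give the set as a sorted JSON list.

FIRST sets, iterate to fixpoint:
iter 1:
  A via A→c d: +{c}
  B via B→a a: +{a}
  C via C→B: +{a}
  C via C→d c: +{d}
  S via S→b: +{b}
  S via S→c A: +{c}
  S via S→d B: +{d}
  S: {b,c,d}  A: {c}  B: {a}  C: {a,d}
iter 2:
  B via B→C C: +{d}
  S: {b,c,d}  A: {c}  B: {a,d}  C: {a,d}
iter 3: (stable)
  S: {b,c,d}  A: {c}  B: {a,d}  C: {a,d}

FIRST(C) = ["a", "d"]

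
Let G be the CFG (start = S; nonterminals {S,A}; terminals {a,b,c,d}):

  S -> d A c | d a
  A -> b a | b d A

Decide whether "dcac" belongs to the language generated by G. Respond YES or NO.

Convert to CNF:
  S -> T2 T1 | T2 X5
  A -> T0 T1 | T0 X4
  T0 -> b
  T1 -> a
  T2 -> d
  T3 -> c
  X4 -> T2 A
  X5 -> A T3

CYK fill:
  [0..0]={T2}  "d"  orig:{}
  [1..1]={T3}  "c"  orig:{}
  [2..2]={T1}  "a"  orig:{}
  [3..3]={T3}  "c"  orig:{}
  [0..1]=∅  "dc"
  [1..2]=∅  "ca"
  [2..3]=∅  "ac"
  [0..2]=∅  "dca"
  [1..3]=∅  "cac"
  [0..3]=∅  "dcac"

S ∉ T[0,3] ⇒ NO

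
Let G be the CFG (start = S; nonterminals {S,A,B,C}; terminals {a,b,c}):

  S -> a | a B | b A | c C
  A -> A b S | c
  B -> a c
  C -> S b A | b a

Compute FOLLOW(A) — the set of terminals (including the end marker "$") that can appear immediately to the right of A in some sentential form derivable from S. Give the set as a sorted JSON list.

FIRST iteration:
[1]
  A via A→c: +{c}
  B via B→a c: +{a}
  C via C→b a: +{b}
  S via S→a: +{a}
  S via S→b A: +{b}
  S via S→c C: +{c}
  FIRST(S)={a,b,c}  FIRST(A)={c}  FIRST(B)={a}  FIRST(C)={b}
[2]
  C via C→S b A: +{a,c}
  FIRST(S)={a,b,c}  FIRST(A)={c}  FIRST(B)={a}  FIRST(C)={a,b,c}
[3] (stable)
  FIRST(S)={a,b,c}  FIRST(A)={c}  FIRST(B)={a}  FIRST(C)={a,b,c}

FOLLOW iteration:
seed FOLLOW(S) with $
round 1:
  A→A b S: FOLLOW(A) ⊇ FIRST(b) = {b}; new: +{b}
  A→A b S: FOLLOW(S) ⊇ FOLLOW(A) ⊇ {b}; new: +{b}
  S→a B: FOLLOW(B) ⊇ FOLLOW(S) ⊇ {$,b}; new: +{$,b}
  S→b A: FOLLOW(A) ⊇ FOLLOW(S) ⊇ {$,b}; new: +{$}
  S→c C: FOLLOW(C) ⊇ FOLLOW(S) ⊇ {$,b}; new: +{$,b}
  FOLLOW(S)={$,b}  FOLLOW(A)={$,b}  FOLLOW(B)={$,b}  FOLLOW(C)={$,b}
round 2: done
  FOLLOW(S)={$,b}  FOLLOW(A)={$,b}  FOLLOW(B)={$,b}  FOLLOW(C)={$,b}

FOLLOW(A) = ["$", "b"]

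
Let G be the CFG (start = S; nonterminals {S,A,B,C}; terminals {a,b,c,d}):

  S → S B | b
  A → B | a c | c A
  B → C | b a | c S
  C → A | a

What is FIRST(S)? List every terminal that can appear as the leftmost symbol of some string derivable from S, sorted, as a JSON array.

FIRST sets, iterate to fixpoint:
[1]
  A via A→a c: +{a}
  A via A→c A: +{c}
  B via B→b a: +{b}
  B via B→c S: +{c}
  C via C→A: +{a,c}
  S via S→b: +{b}
  FIRST(S)={b}  FIRST(A)={a,c}  FIRST(B)={b,c}  FIRST(C)={a,c}
[2]
  A via A→B: +{b}
  B via B→C: +{a}
  C via C→A: +{b}
  FIRST(S)={b}  FIRST(A)={a,b,c}  FIRST(B)={a,b,c}  FIRST(C)={a,b,c}
[3] (stable)
  FIRST(S)={b}  FIRST(A)={a,b,c}  FIRST(B)={a,b,c}  FIRST(C)={a,b,c}

FIRST(S) = ["b"]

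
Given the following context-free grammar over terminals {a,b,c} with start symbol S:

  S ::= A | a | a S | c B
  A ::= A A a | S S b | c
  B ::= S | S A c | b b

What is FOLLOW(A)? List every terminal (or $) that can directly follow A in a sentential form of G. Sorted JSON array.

FIRST sets, iterate to fixpoint:
iter 1:
  A via A→c: +{c}
  B via B→b b: +{b}
  S via S→A: +{c}
  S via S→a: +{a}
  FIRST[S]={a,c}  FIRST[A]={c}  FIRST[B]={b}
iter 2:
  A via A→S S b: +{a}
  B via B→S: +{a,c}
  FIRST[S]={a,c}  FIRST[A]={a,c}  FIRST[B]={a,b,c}
iter 3: (no change)
  FIRST[S]={a,c}  FIRST[A]={a,c}  FIRST[B]={a,b,c}

FOLLOW sets:
initialize: $ ∈ FOLLOW(S)
iter 1:
  A→A A a: FOLLOW(A) ⊇ FIRST(A) = {a,c}; new: +{a,c}
  A→S S b: FOLLOW(S) ⊇ FIRST(S) = {a,c}; new: +{a,c}
  A→S S b: FOLLOW(S) ⊇ FIRST(b) = {b}; new: +{b}
  S→A: FOLLOW(A) ⊇ FOLLOW(S) ⊇ {$,a,b,c}; new: +{$,b}
  S→c B: FOLLOW(B) ⊇ FOLLOW(S) ⊇ {$,a,b,c}; new: +{$,a,b,c}
  FOLLOW[S]={$,a,b,c}  FOLLOW[A]={$,a,b,c}  FOLLOW[B]={$,a,b,c}
iter 2: — fixpoint
  FOLLOW[S]={$,a,b,c}  FOLLOW[A]={$,a,b,c}  FOLLOW[B]={$,a,b,c}

FOLLOW(A) = ["$", "a", "b", "c"]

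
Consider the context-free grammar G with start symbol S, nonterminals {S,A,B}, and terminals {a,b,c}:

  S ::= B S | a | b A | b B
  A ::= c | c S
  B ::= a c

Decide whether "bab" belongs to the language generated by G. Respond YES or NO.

CNF form of G:
  S -> B S | T2 A | T2 B | a
  A -> T0 S | c
  B -> T1 T0
  T0 -> c
  T1 -> a
  T2 -> b

CYK fill:
  [0..0]={T2}  "b"  orig:{}
  [1..1]={S,T1}  "a"  orig:{S}
  [2..2]={T2}  "b"  orig:{}
  [0..1]=∅  "ba"
  [1..2]=∅  "ab"
  [0..2]=∅  "bab"

S ∉ T[0,2] ⇒ NO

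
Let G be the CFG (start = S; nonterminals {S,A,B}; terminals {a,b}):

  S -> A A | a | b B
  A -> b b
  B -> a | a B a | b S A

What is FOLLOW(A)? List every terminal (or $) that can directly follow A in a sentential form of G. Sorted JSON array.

FIRST sets, iterate to fixpoint:
round 1:
  A via A→b b: +{b}
  B via B→a: +{a}
  B via B→b S A: +{b}
  S via S→A A: +{b}
  S via S→a: +{a}
  S: {a,b}  A: {b}  B: {a,b}
round 2: (no change)
  S: {a,b}  A: {b}  B: {a,b}

FOLLOW iteration:
seed FOLLOW(S) with $
round 1:
  B→a B a: FOLLOW(B) ⊇ FIRST(a) = {a}; new: +{a}
  B→b S A: FOLLOW(S) ⊇ FIRST(A) = {b}; new: +{b}
  B→b S A: FOLLOW(A) ⊇ FOLLOW(B) ⊇ {a}; new: +{a}
  S→A A: FOLLOW(A) ⊇ FIRST(A) = {b}; new: +{b}
  S→A A: FOLLOW(A) ⊇ FOLLOW(S) ⊇ {$,b}; new: +{$}
  S→b B: FOLLOW(B) ⊇ FOLLOW(S) ⊇ {$,b}; new: +{$,b}
  FOLLOW[S]={$,b}  FOLLOW[A]={$,a,b}  FOLLOW[B]={$,a,b}
round 2: done
  FOLLOW[S]={$,b}  FOLLOW[A]={$,a,b}  FOLLOW[B]={$,a,b}

FOLLOW(A) = ["$", "a", "b"]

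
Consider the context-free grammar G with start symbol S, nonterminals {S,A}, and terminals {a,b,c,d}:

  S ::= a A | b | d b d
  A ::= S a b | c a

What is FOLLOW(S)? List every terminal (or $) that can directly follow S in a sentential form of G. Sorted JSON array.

FIRST iteration:
round 1:
  A via A→c a: +{c}
  S via S→a A: +{a}
  S via S→b: +{b}
  S via S→d b d: +{d}
  S: {a,b,d}  A: {c}
round 2:
  A via A→S a b: +{a,b,d}
  S: {a,b,d}  A: {a,b,c,d}
round 3: done
  S: {a,b,d}  A: {a,b,c,d}

FOLLOW sets:
FOLLOW(S) := {$}
iter 1:
  A→S a b: FOLLOW(S) ⊇ FIRST(a) = {a}; new: +{a}
  S→a A: FOLLOW(A) ⊇ FOLLOW(S) ⊇ {$,a}; new: +{$,a}
  FOLLOW(S)={$,a}  FOLLOW(A)={$,a}
iter 2: (no change)
  FOLLOW(S)={$,a}  FOLLOW(A)={$,a}

FOLLOW(S) = ["$", "a"]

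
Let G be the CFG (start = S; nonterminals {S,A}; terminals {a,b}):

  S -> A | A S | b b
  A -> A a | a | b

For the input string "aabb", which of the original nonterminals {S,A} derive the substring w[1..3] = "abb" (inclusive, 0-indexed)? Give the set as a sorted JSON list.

Convert to CNF:
  S -> A S | A T0 | T1 T1 | a | b
  A -> A T0 | a | b
  T0 -> a
  T1 -> b

CYK fill — only the sub-triangle for w[1..3]:
  T[1,1] 'a' = {A,S,T0}  orig:{A,S}
  T[2,2] 'b' = {A,S,T1}  orig:{A,S}
  T[3,3] 'b' = {A,S,T1}  orig:{A,S}
  T[1,2] 'ab' = {S}
  T[2,3] 'bb' = {S}
  T[1,3] 'abb' = {S}

Original NTs in T[1,3] deriving "abb": ["S"]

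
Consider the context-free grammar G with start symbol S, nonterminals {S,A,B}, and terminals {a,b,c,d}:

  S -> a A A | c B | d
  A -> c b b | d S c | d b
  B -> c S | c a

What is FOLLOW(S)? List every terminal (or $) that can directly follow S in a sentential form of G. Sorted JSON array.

FIRST sets, iterate to fixpoint:
pass 1:
  A via A→c b b: +{c}
  A via A→d S c: +{d}
  B via B→c S: +{c}
  S via S→a A A: +{a}
  S via S→c B: +{c}
  S via S→d: +{d}
  FIRST[S]={a,c,d}  FIRST[A]={c,d}  FIRST[B]={c}
pass 2: (no change)
  FIRST[S]={a,c,d}  FIRST[A]={c,d}  FIRST[B]={c}

FOLLOW sets:
seed FOLLOW(S) with $
[1]
  A→d S c: FOLLOW(S) ⊇ FIRST(c) = {c}; new: +{c}
  S→a A A: FOLLOW(A) ⊇ FIRST(A) = {c,d}; new: +{c,d}
  S→a A A: FOLLOW(A) ⊇ FOLLOW(S) ⊇ {$,c}; new: +{$}
  S→c B: FOLLOW(B) ⊇ FOLLOW(S) ⊇ {$,c}; new: +{$,c}
  S: {$,c}  A: {$,c,d}  B: {$,c}
[2] done
  S: {$,c}  A: {$,c,d}  B: {$,c}

FOLLOW(S) = ["$", "c"]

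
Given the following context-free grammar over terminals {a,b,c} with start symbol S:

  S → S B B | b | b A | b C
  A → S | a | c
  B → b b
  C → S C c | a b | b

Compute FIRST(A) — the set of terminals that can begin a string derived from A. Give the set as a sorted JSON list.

FIRST iteration:
pass 1:
  A via A→a: +{a}
  A via A→c: +{c}
  B via B→b b: +{b}
  C via C→a b: +{a}
  C via C→b: +{b}
  S via S→b: +{b}
  S: {b}  A: {a,c}  B: {b}  C: {a,b}
pass 2:
  A via A→S: +{b}
  S: {b}  A: {a,b,c}  B: {b}  C: {a,b}
pass 3: (no change)
  S: {b}  A: {a,b,c}  B: {b}  C: {a,b}

FIRST(A) = ["a", "b", "c"]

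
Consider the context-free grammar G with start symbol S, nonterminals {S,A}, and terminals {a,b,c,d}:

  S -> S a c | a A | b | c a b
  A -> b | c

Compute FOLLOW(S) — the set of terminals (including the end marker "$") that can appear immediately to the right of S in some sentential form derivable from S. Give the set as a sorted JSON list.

FIRST sets, iterate to fixpoint:
round 1:
  A via A→b: +{b}
  A via A→c: +{c}
  S via S→a A: +{a}
  S via S→b: +{b}
  S via S→c a b: +{c}
  FIRST[S]={a,b,c}  FIRST[A]={b,c}
round 2: done
  FIRST[S]={a,b,c}  FIRST[A]={b,c}

FOLLOW sets:
seed FOLLOW(S) with $
pass 1:
  S→S a c: FOLLOW(S) ⊇ FIRST(a) = {a}; new: +{a}
  S→a A: FOLLOW(A) ⊇ FOLLOW(S) ⊇ {$,a}; new: +{$,a}
  FOLLOW(S)={$,a}  FOLLOW(A)={$,a}
pass 2: (no change)
  FOLLOW(S)={$,a}  FOLLOW(A)={$,a}

FOLLOW(S) = ["$", "a"]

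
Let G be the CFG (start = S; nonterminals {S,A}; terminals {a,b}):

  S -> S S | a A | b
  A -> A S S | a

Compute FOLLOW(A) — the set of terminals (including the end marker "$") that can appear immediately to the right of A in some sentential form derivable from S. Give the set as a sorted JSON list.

Compute FIRST by fixpoint:
[1]
  A via A→a: +{a}
  S via S→a A: +{a}
  S via S→b: +{b}
  FIRST(S)={a,b}  FIRST(A)={a}
[2] — fixpoint
  FIRST(S)={a,b}  FIRST(A)={a}

FOLLOW iteration:
FOLLOW(S) := {$}
iter 1:
  A→A S S: FOLLOW(A) ⊇ FIRST(S) = {a,b}; new: +{a,b}
  A→A S S: FOLLOW(S) ⊇ FIRST(S) = {a,b}; new: +{a,b}
  S→a A: FOLLOW(A) ⊇ FOLLOW(S) ⊇ {$,a,b}; new: +{$}
  FOLLOW(S)={$,a,b}  FOLLOW(A)={$,a,b}
iter 2: — fixpoint
  FOLLOW(S)={$,a,b}  FOLLOW(A)={$,a,b}

FOLLOW(A) = ["$", "a", "b"]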